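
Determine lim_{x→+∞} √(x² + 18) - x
This is an ∞ − ∞ indeterminate form.
Multiply and divide by the conjugate √(x²+18) + x; the x² terms cancel, leaving 18/(√(x²+18)+x) → 0.
Limit = 0.

Final answer: 0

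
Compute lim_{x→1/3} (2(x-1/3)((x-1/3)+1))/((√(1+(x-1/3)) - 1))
Both numerator and denominator → 0 as x → 1/3; this is a 0/0 indeterminate form.
Expand each to leading order near x = 1/3: numerator ~ 2·(x - 1/3), denominator ~ (x - 1/3)/2.
The limit of the ratio is 4.

Final answer: 4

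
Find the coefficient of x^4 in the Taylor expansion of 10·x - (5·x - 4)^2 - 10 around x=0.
Expand to order 4: 10·x - (5·x - 4)^2 - 10 = -25·x^2 + 50·x - 26 + O(x^5).
The coefficient of x^4 is 0.

Final answer: 0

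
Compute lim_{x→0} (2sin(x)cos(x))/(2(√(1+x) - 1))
Both numerator and denominator → 0 as x → 0; this is a 0/0 indeterminate form.
Expand each to leading order near x = 0: numerator ~ 2·x, denominator ~ x.
The limit of the ratio is 2.

Final answer: 2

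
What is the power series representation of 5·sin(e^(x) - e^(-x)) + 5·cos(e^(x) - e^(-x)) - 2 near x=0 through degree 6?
4·x^6/3 - 23·x^5/12 - 5·x^3 - 10·x^2 + 10·x + 3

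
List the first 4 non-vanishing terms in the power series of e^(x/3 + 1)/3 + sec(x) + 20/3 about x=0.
e·x^3/486 + x^2·(e/54 + 1/2) + e·x/9 + e/3 + 23/3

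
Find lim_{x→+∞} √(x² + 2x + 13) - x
This is an ∞ − ∞ indeterminate form.
Multiply and divide by the conjugate √(x²+2x + 13) + x; the x² terms cancel, leaving (2x + 13)/(√(x²+2x + 13)+x) → 2/2 = 1.
Limit = 1.

Final answer: 1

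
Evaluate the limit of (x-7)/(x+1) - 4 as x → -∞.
Evaluate the dominant behaviour as x → -∞; each term tends to a finite value or vanishes.
Limit = -3.

Final answer: -3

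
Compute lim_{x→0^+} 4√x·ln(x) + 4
The product is a 0·∞ indeterminate form at x → 0⁺.
Rewrite the product as 4·ln(x) / x^(-1/2) and apply L'Hôpital, or use the standard hierarchy x^(-1/2) ≫ |ln x| as x → 0⁺.
The indeterminate product → 0, so the limit = 4.

Final answer: 4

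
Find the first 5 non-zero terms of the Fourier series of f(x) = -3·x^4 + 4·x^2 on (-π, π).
(-160 + 24·π^2)·cos(x) + (13 - 6·π^2)·cos(2·x) + (-32/9 + 8·π^2/3)·cos(3·x) + (25/16 - 3·π^2/2)·cos(4·x) - 3·π^4/5 + 4·π^2/3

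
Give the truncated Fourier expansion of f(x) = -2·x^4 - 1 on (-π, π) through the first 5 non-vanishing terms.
(-96 + 16·π^2)·cos(x) + (6 - 4·π^2)·cos(2·x) + (-32/27 + 16·π^2/9)·cos(3·x) + (3/8 - π^2)·cos(4·x) - 2·π^4/5 - 1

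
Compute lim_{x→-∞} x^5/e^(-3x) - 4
The quotient is an ∞/∞ indeterminate form as x → -∞.
Compare growth rates of the dominant terms (exponentials ≫ polynomials ≫ logarithms), or apply L'Hôpital's rule; the quotient → 0.
Adding the constant: 0 - 4 = -4. Limit = -4.

Final answer: -4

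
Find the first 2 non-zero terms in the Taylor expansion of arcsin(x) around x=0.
x^3/6 + x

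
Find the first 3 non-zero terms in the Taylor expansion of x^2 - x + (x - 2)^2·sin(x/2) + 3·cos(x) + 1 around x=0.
-5·x^2/2 + x + 4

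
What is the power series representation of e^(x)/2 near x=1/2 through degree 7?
e^(1/2)/2 + e^(1/2)·(x - 1/2)/2 + e^(1/2)·(x - 1/2)^2/4 + e^(1/2)·(x - 1/2)^3/12 + e^(1/2)·(x - 1/2)^4/48 + e^(1/2)·(x - 1/2)^5/240 + e^(1/2)·(x - 1/2)^6/1440 + e^(1/2)·(x - 1/2)^7/10080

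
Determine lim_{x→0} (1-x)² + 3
Direct substitution at x = 0 gives 4.

Final answer: 4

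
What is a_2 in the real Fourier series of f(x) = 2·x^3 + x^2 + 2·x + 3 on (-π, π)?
a_2 = (1/π) ∫_{-π}^{π} f(x)·cos(2x) dx.
Evaluate the integral (use parity and integration by parts as needed): a_2 = 1.

Final answer: 1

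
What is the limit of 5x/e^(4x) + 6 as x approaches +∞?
The quotient is an ∞/∞ indeterminate form as x → +∞.
The exponential denominator e^(4x) dominates the polynomial numerator (e^x ≫ x as x → ∞), so the quotient → 0.
Adding the constant: 0 + 6 = 6. Limit = 6.

Final answer: 6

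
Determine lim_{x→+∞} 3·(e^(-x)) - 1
Evaluate the dominant behaviour as x → +∞; each term tends to a finite value or vanishes.
Limit = -1.

Final answer: -1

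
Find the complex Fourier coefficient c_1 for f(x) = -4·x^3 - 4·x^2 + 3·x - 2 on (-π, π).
Compute the real Fourier coefficients first: a_1 = 16, b_1 = 54 - 8·π^2.
Then c_1 = (a_1 − i·b_1)/2 = 8 - 27·i + 4·i·π^2.

Final answer: 8 - 27·i + 4·i·π^2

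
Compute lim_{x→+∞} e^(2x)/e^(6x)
This is an ∞/∞ indeterminate form as x → +∞.
Rewrite e^(2x)/e^(6x) = e^((2−6)x) = e^(-4x); the exponent coefficient is -4 < 0 so e^(-4x) → 0.
Limit = 0.

Final answer: 0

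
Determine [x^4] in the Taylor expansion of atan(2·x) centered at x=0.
Expand to order 4: atan(2·x) = -8·x^3/3 + 2·x + O(x^5).
The coefficient of x^4 is 0.

Final answer: 0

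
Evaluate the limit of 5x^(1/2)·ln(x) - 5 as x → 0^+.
The product is a 0·∞ indeterminate form at x → 0⁺.
Rewrite the product as 5·ln(x) / x^(-1/2) and apply L'Hôpital, or use the standard hierarchy x^(-1/2) ≫ |ln x| as x → 0⁺.
The indeterminate product → 0, so the limit = -5.

Final answer: -5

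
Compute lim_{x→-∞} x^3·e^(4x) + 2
The product is a 0·∞ indeterminate form at x → -∞.
Rewrite the product as x^3 / e^(-4x) (an ∞/∞ form) and apply L'Hôpital, or use the standard hierarchy e^(4|x|) ≫ |x^3| as x → -∞.
The indeterminate product → 0, so the limit = 2.

Final answer: 2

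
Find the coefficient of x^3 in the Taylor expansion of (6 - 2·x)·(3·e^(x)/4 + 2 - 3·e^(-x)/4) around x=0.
Expand to order 3: (6 - 2·x)·(3·e^(x)/4 + 2 - 3·e^(-x)/4) = 3·x^3/2 - 3·x^2 + 5·x + 12 + O(x^4).
The coefficient of x^3 is 3/2.

Final answer: 3/2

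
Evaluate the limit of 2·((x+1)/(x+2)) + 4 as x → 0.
Direct substitution at x = 0 gives 5.

Final answer: 5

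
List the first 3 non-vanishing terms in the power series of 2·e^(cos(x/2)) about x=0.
e·x^4/48 - e·x^2/4 + 2·e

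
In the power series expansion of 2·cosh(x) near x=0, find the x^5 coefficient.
Expand to order 5: 2·cosh(x) = x^4/12 + x^2 + 2 + O(x^6).
The coefficient of x^5 is 0.

Final answer: 0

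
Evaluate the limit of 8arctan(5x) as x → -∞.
Evaluate the dominant behaviour as x → -∞; each term tends to a finite value or vanishes.
Limit = -4·π.

Final answer: -4·π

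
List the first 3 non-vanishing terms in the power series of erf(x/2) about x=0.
x^5/(160·√(π)) - x^3/(12·√(π)) + x/√(π)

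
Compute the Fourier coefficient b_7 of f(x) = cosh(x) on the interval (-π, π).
b_7 = (1/π) ∫_{-π}^{π} f(x)·sin(7x) dx.
Evaluate the integral (use parity and integration by parts as needed): b_7 = 0.

Final answer: 0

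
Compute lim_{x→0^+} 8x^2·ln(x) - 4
The product is a 0·∞ indeterminate form at x → 0⁺.
Rewrite the product as 8·ln(x) / x^(-2) and apply L'Hôpital, or use the standard hierarchy x^(-2) ≫ |ln x| as x → 0⁺.
The indeterminate product → 0, so the limit = -4.

Final answer: -4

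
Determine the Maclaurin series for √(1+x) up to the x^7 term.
33·x^7/2048 - 21·x^6/1024 + 7·x^5/256 - 5·x^4/128 + x^3/16 - x^2/8 + x/2 + 1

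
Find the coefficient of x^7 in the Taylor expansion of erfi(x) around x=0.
Expand to order 7: erfi(x) = x^7/(21·√(π)) + x^5/(5·√(π)) + 2·x^3/(3·√(π)) + 2·x/√(π) + O(x^8).
The coefficient of x^7 is 1/(21·√(π)).

Final answer: 1/(21·√(π))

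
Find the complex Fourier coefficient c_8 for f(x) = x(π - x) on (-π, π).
Compute the real Fourier coefficients first: a_8 = -1/16, b_8 = -π/4.
Then c_8 = (a_8 − i·b_8)/2 = -1/32 + i·π/8.

Final answer: -1/32 + i·π/8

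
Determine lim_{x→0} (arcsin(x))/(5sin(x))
Both numerator and denominator → 0 as x → 0; this is a 0/0 indeterminate form.
Expand each to leading order near x = 0: numerator ~ x, denominator ~ 5·x.
The limit of the ratio is 1/5.

Final answer: 1/5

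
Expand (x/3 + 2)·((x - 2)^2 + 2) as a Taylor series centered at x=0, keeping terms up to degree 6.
x^3/3 + 2·x^2/3 - 6·x + 12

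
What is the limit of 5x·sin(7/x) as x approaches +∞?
As x → +∞: let u = 7/x → 0⁺; then 5·x·sin(7/x) = 5·7·sin(u)/u → 5·7·1 = 35.
Limit = 35.

Final answer: 35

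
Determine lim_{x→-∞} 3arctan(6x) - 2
Evaluate the dominant behaviour as x → -∞; each term tends to a finite value or vanishes.
Limit = -3·π/2 - 2.

Final answer: -3·π/2 - 2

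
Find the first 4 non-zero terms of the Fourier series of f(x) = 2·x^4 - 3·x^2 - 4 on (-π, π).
(108 - 16·π^2)·cos(x) + (-9 + 4·π^2)·cos(2·x) + (68/27 - 16·π^2/9)·cos(3·x) - π^2 - 4 + 2·π^4/5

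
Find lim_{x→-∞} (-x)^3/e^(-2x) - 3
The quotient is an ∞/∞ indeterminate form as x → -∞.
Compare growth rates of the dominant terms (exponentials ≫ polynomials ≫ logarithms), or apply L'Hôpital's rule; the quotient → 0.
Adding the constant: 0 - 3 = -3. Limit = -3.

Final answer: -3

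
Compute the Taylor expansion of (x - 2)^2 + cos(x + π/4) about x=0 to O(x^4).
√(2)·x^3/12 + x^2·(1 - √(2)/4) + x·(-4 - √(2)/2) + √(2)/2 + 4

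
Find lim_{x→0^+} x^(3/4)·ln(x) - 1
The product is a 0·∞ indeterminate form at x → 0⁺.
Rewrite the product as ln(x) / x^(-3/4) and apply L'Hôpital, or use the standard hierarchy x^(-3/4) ≫ |ln x| as x → 0⁺.
The indeterminate product → 0, so the limit = -1.

Final answer: -1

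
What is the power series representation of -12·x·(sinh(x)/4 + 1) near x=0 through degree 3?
-3·x^2 - 12·x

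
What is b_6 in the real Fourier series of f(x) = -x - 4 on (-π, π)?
b_6 = (1/π) ∫_{-π}^{π} f(x)·sin(6x) dx.
Evaluate the integral (use parity and integration by parts as needed): b_6 = 1/3.

Final answer: 1/3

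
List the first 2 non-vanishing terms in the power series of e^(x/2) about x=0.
x/2 + 1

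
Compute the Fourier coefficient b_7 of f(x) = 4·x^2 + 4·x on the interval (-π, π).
b_7 = (1/π) ∫_{-π}^{π} f(x)·sin(7x) dx.
Evaluate the integral (use parity and integration by parts as needed): b_7 = 8/7.

Final answer: 8/7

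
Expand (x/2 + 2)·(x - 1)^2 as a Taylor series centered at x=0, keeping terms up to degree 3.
x^3/2 + x^2 - 7·x/2 + 2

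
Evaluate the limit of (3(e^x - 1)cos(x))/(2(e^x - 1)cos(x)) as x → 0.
Both numerator and denominator → 0 as x → 0; this is a 0/0 indeterminate form.
Expand each to leading order near x = 0: numerator ~ 3·x, denominator ~ 2·x.
The limit of the ratio is 3/2.

Final answer: 3/2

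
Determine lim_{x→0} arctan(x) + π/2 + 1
Direct substitution at x = 0 gives 1 + π/2.

Final answer: 1 + π/2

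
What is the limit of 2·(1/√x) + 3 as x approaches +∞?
Evaluate the dominant behaviour as x → +∞; each term tends to a finite value or vanishes.
Limit = 3.

Final answer: 3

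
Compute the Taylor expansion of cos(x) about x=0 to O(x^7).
-x^6/720 + x^4/24 - x^2/2 + 1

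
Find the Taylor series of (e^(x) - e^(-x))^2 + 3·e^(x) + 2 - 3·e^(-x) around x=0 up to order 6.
8·x^6/45 + x^5/20 + 4·x^4/3 + x^3 + 4·x^2 + 6·x + 2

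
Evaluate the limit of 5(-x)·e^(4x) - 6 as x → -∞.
The product is a 0·∞ indeterminate form at x → -∞.
Rewrite the product as 5(-x) / e^(-4x) (an ∞/∞ form) and apply L'Hôpital, or use the standard hierarchy e^(4|x|) ≫ |(-x)| as x → -∞.
The indeterminate product → 0, so the limit = -6.

Final answer: -6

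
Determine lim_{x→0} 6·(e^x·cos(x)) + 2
Direct substitution at x = 0 gives 8.

Final answer: 8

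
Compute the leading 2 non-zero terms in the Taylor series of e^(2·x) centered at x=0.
2·x + 1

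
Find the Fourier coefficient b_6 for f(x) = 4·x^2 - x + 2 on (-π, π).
b_6 = (1/π) ∫_{-π}^{π} f(x)·sin(6x) dx.
Evaluate the integral (use parity and integration by parts as needed): b_6 = 1/3.

Final answer: 1/3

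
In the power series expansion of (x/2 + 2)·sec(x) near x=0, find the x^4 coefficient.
Expand to order 4: (x/2 + 2)·sec(x) = 5·x^4/12 + x^3/4 + x^2 + x/2 + 2 + O(x^5).
The coefficient of x^4 is 5/12.

Final answer: 5/12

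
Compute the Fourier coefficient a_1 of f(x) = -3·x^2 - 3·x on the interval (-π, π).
a_1 = (1/π) ∫_{-π}^{π} f(x)·cos(1x) dx.
Evaluate the integral (use parity and integration by parts as needed): a_1 = 12.

Final answer: 12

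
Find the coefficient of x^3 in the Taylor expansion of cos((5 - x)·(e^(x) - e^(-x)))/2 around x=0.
10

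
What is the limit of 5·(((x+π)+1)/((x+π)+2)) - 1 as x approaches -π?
Direct substitution at x = -π gives 3/2.

Final answer: 3/2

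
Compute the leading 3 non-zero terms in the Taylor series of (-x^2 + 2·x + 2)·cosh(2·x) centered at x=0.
3·x^2 + 2·x + 2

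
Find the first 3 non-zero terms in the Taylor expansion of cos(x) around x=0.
x^4/24 - x^2/2 + 1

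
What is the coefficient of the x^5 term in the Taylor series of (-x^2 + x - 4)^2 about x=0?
Expand to order 5: (-x^2 + x - 4)^2 = x^4 - 2·x^3 + 9·x^2 - 8·x + 16 + O(x^6).
The coefficient of x^5 is 0.

Final answer: 0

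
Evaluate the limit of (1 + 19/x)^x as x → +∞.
As x → +∞: this is the defining limit (1 + 19/x)^x → e^19.
Limit = e^(19).

Final answer: e^(19)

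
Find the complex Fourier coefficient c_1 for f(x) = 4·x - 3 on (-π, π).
Compute the real Fourier coefficients first: a_1 = 0, b_1 = 8.
Then c_1 = (a_1 − i·b_1)/2 = -4·i.

Final answer: -4·i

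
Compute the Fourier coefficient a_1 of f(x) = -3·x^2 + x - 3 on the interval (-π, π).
a_1 = (1/π) ∫_{-π}^{π} f(x)·cos(1x) dx.
Evaluate the integral (use parity and integration by parts as needed): a_1 = 12.

Final answer: 12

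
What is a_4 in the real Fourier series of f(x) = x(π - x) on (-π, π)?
a_4 = (1/π) ∫_{-π}^{π} f(x)·cos(4x) dx.
Evaluate the integral (use parity and integration by parts as needed): a_4 = -1/4.

Final answer: -1/4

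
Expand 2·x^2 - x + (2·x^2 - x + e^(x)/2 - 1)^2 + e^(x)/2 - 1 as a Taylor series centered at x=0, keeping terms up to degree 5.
17·x^5/48 + 239·x^4/48 - 9·x^3/4 + x^2/4 - 1/4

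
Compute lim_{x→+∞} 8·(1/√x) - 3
Evaluate the dominant behaviour as x → +∞; each term tends to a finite value or vanishes.
Limit = -3.

Final answer: -3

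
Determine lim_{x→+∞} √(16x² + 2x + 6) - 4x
As x → +∞: multiply by the conjugate to get (2x+6)/(√(16x²+2x+6)+4x); the denominator ~ 8x, so the limit is 2/8 = 1/4.
Limit = 1/4.

Final answer: 1/4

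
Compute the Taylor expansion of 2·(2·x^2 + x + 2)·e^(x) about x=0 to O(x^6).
47·x^5/60 + 5·x^4/2 + 17·x^3/3 + 8·x^2 + 6·x + 4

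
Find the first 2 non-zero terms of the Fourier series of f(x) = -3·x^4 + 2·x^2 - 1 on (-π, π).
(-152 + 24·π^2)·cos(x) - 3·π^4/5 - 1 + 2·π^2/3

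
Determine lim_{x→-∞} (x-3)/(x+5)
Evaluate the dominant behaviour as x → -∞; each term tends to a finite value or vanishes.
Limit = 1.

Final answer: 1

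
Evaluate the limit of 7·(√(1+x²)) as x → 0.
Direct substitution at x = 0 gives 7.

Final answer: 7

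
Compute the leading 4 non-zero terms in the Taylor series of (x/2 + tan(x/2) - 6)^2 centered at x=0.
-x^3/2 + x^2 - 12·x + 36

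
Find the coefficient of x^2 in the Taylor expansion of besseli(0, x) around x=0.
Expand to order 2: besseli(0, x) = x^2/4 + 1 + O(x^3).
The coefficient of x^2 is 1/4.

Final answer: 1/4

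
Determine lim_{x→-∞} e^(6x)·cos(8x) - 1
Evaluate the dominant behaviour as x → -∞; each term tends to a finite value or vanishes.
Limit = -1.

Final answer: -1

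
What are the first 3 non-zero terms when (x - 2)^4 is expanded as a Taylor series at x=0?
24·x^2 - 32·x + 16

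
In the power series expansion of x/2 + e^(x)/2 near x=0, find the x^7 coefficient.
Expand to order 7: x/2 + e^(x)/2 = x^7/10080 + x^6/1440 + x^5/240 + x^4/48 + x^3/12 + x^2/4 + x + 1/2 + O(x^8).
The coefficient of x^7 is 1/10080.

Final answer: 1/10080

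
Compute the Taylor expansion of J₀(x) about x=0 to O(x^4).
1 - x^2/4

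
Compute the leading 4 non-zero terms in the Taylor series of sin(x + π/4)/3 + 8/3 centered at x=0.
-√(2)·x^3/36 - √(2)·x^2/12 + √(2)·x/6 + √(2)/6 + 8/3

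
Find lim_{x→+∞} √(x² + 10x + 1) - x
As x → +∞: multiply by the conjugate to get (10x+1)/(√(x²+10x+1)+x); the denominator ~ 2x, so the limit is 10/2 = 5.
Limit = 5.

Final answer: 5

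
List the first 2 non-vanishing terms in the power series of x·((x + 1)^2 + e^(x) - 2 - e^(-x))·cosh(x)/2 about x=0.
2·x^2 - x/2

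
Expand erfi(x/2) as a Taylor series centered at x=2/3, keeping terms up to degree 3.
erfi(1/3) + e^(1/9)·(x - 2/3)/√(π) + e^(1/9)·(x - 2/3)^2/(6·√(π)) + 11·e^(1/9)·(x - 2/3)^3/(108·√(π))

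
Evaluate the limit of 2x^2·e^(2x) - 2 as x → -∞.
The product is a 0·∞ indeterminate form at x → -∞.
Rewrite the product as 2x^2 / e^(-2x) (an ∞/∞ form) and apply L'Hôpital, or use the standard hierarchy e^(2|x|) ≫ |x^2| as x → -∞.
The indeterminate product → 0, so the limit = -2.

Final answer: -2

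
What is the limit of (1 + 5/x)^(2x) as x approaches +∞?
As x → +∞: write (1 + 5/x)^(2x) = ((1 + 5/x)^x)^2 → (e^5)^2 = e^10.
Limit = e^(10).

Final answer: e^(10)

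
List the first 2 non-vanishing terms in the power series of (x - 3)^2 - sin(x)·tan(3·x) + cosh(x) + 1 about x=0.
11 - 6·x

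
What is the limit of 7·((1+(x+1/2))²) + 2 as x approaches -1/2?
Direct substitution at x = -1/2 gives 9.

Final answer: 9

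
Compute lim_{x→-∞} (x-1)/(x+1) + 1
Evaluate the dominant behaviour as x → -∞; each term tends to a finite value or vanishes.
Limit = 2.

Final answer: 2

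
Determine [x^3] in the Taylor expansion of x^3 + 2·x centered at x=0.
Expand to order 3: x^3 + 2·x = x^3 + 2·x + O(x^4).
The coefficient of x^3 is 1.

Final answer: 1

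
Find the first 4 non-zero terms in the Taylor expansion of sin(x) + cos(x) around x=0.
-x^3/6 - x^2/2 + x + 1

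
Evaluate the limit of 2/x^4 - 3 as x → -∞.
Evaluate the dominant behaviour as x → -∞; each term tends to a finite value or vanishes.
Limit = -3.

Final answer: -3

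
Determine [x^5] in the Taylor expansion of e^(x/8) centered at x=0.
Expand to order 5: e^(x/8) = x^5/3932160 + x^4/98304 + x^3/3072 + x^2/128 + x/8 + 1 + O(x^6).
The coefficient of x^5 is 1/3932160.

Final answer: 1/3932160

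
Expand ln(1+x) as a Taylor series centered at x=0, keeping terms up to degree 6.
-x^6/6 + x^5/5 - x^4/4 + x^3/3 - x^2/2 + x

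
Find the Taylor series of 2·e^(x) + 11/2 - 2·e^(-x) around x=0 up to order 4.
2·x^3/3 + 4·x + 11/2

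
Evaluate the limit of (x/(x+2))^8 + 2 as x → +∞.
As x → +∞: x/(x+2) = 1/(1 + 2/x) → 1, and the 8th power of a limit-1 base also → 1; with the additive constant, 1 + 2 = 3.
Limit = 3.

Final answer: 3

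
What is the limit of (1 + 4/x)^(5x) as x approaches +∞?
As x → +∞: write (1 + 4/x)^(5x) = ((1 + 4/x)^x)^5 → (e^4)^5 = e^20.
Limit = e^(20).

Final answer: e^(20)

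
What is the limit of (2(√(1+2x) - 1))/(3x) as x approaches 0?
Both numerator and denominator → 0 as x → 0; this is a 0/0 indeterminate form.
Expand each to leading order near x = 0: numerator ~ 2·x, denominator ~ 3·x.
The limit of the ratio is 2/3.

Final answer: 2/3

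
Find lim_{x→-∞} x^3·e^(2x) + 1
The product is a 0·∞ indeterminate form at x → -∞.
Rewrite the product as x^3 / e^(-2x) (an ∞/∞ form) and apply L'Hôpital, or use the standard hierarchy e^(2|x|) ≫ |x^3| as x → -∞.
The indeterminate product → 0, so the limit = 1.

Final answer: 1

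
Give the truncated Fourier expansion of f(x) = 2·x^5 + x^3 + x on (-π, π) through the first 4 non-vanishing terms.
(-78·π^2 + 4·π^4 + 470)·sin(x) + (-2·π^4 - 29/2 + 9·π^2)·sin(2·x) + (-62·π^2/27 + 178/81 + 4·π^4/3)·sin(3·x) + (-π^4 - 25/32 + 3·π^2/4)·sin(4·x)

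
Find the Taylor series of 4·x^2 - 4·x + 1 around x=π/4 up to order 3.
-π + 1 + π^2/4 + (-4 + 2·π)·(x - π/4) + 4·(x - π/4)^2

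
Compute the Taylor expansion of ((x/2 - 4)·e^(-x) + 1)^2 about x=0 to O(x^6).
-859·x^5/120 + 16·x^4 - 28·x^3 + 141·x^2/4 - 27·x + 9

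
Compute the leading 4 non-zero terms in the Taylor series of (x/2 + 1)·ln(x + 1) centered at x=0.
3·x^5/40 - x^4/12 + x^3/12 + x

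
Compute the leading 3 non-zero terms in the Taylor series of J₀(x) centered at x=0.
x^4/64 - x^2/4 + 1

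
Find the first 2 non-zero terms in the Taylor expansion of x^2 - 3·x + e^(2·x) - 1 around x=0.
3·x^2 - x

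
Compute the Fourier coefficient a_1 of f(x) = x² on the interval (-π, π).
a_1 = (1/π) ∫_{-π}^{π} f(x)·cos(1x) dx.
Evaluate the integral (use parity and integration by parts as needed): a_1 = -4.

Final answer: -4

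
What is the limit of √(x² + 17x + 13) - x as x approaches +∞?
This is an ∞ − ∞ indeterminate form.
Multiply and divide by the conjugate √(x²+17x + 13) + x; the x² terms cancel, leaving (17x + 13)/(√(x²+17x + 13)+x) → 17/2.
Limit = 17/2.

Final answer: 17/2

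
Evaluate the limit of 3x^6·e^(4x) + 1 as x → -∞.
The product is a 0·∞ indeterminate form at x → -∞.
Rewrite the product as 3x^6 / e^(-4x) (an ∞/∞ form) and apply L'Hôpital, or use the standard hierarchy e^(4|x|) ≫ |x^6| as x → -∞.
The indeterminate product → 0, so the limit = 1.

Final answer: 1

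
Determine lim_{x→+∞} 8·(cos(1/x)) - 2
Evaluate the dominant behaviour as x → +∞; each term tends to a finite value or vanishes.
Limit = 6.

Final answer: 6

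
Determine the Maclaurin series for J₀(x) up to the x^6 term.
-x^6/2304 + x^4/64 - x^2/4 + 1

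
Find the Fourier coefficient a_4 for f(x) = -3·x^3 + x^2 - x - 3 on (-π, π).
a_4 = (1/π) ∫_{-π}^{π} f(x)·cos(4x) dx.
Evaluate the integral (use parity and integration by parts as needed): a_4 = 1/4.

Final answer: 1/4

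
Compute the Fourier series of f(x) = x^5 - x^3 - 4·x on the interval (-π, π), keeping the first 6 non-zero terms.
(-42·π^2 + 2·π^4 + 244)·sin(x) + (-π^4 - 5 + 6·π^2)·sin(2·x) + (-58·π^2/27 - 100/81 + 2·π^4/3)·sin(3·x) + (-π^4/2 + 101/64 + 9·π^2/8)·sin(4·x) + (-18·π^2/25 - 892/625 + 2·π^4/5)·sin(5·x) + (-π^4/3 + 101/81 + 14·π^2/27)·sin(6·x)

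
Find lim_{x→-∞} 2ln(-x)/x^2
This is an ∞/∞ indeterminate form as x → -∞.
Compare growth rates of the dominant terms (exponentials ≫ polynomials ≫ logarithms), or apply L'Hôpital's rule; the quotient → 0.
Limit = 0.

Final answer: 0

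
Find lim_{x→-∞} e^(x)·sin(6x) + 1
Evaluate the dominant behaviour as x → -∞; each term tends to a finite value or vanishes.
Limit = 1.

Final answer: 1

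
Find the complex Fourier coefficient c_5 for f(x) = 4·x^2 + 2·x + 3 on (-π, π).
Compute the real Fourier coefficients first: a_5 = -16/25, b_5 = 4/5.
Then c_5 = (a_5 − i·b_5)/2 = -8/25 - 2·i/5.

Final answer: -8/25 - 2·i/5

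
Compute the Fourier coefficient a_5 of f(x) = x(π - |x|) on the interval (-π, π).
a_5 = (1/π) ∫_{-π}^{π} f(x)·cos(5x) dx.
Evaluate the integral (use parity and integration by parts as needed): a_5 = 0.

Final answer: 0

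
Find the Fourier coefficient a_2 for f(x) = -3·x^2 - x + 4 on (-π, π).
a_2 = (1/π) ∫_{-π}^{π} f(x)·cos(2x) dx.
Evaluate the integral (use parity and integration by parts as needed): a_2 = -3.

Final answer: -3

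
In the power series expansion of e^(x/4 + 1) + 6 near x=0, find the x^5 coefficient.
Expand to order 5: e^(x/4 + 1) + 6 = e·x^5/122880 + e·x^4/6144 + e·x^3/384 + e·x^2/32 + e·x/4 + e + 6 + O(x^6).
The coefficient of x^5 is e/122880.

Final answer: e/122880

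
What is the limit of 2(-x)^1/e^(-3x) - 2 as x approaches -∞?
The quotient is an ∞/∞ indeterminate form as x → -∞.
Compare growth rates of the dominant terms (exponentials ≫ polynomials ≫ logarithms), or apply L'Hôpital's rule; the quotient → 0.
Adding the constant: 0 - 2 = -2. Limit = -2.

Final answer: -2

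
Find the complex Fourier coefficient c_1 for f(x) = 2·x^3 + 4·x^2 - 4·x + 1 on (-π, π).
Compute the real Fourier coefficients first: a_1 = -16, b_1 = -32 + 4·π^2.
Then c_1 = (a_1 − i·b_1)/2 = -8 - 2·i·π^2 + 16·i.

Final answer: -8 - 2·i·π^2 + 16·i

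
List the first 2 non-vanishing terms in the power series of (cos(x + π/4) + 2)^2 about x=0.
-√(2)·x·(√(2)/2 + 2) + (√(2)/2 + 2)^2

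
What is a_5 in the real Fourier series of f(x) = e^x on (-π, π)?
a_5 = (1/π) ∫_{-π}^{π} f(x)·cos(5x) dx.
Evaluate the integral (use parity and integration by parts as needed): a_5 = (1 - e^(2·π))·e^(-π)/(26·π).

Final answer: (1 - e^(2·π))·e^(-π)/(26·π)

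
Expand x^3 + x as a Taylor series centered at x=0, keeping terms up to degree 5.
x^3 + x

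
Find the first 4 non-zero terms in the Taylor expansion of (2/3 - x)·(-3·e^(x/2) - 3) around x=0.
x^3/3 + 5·x^2/4 + 5·x - 4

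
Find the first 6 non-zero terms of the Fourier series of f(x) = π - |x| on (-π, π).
4·cos(x)/π + 4·cos(3·x)/(9·π) + 4·cos(5·x)/(25·π) + 4·cos(7·x)/(49·π) + 4·cos(9·x)/(81·π) + π/2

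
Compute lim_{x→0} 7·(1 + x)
Direct substitution at x = 0 gives 7.

Final answer: 7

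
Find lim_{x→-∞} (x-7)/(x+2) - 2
Evaluate the dominant behaviour as x → -∞; each term tends to a finite value or vanishes.
Limit = -1.

Final answer: -1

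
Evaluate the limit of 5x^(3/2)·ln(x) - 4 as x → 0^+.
The product is a 0·∞ indeterminate form at x → 0⁺.
Rewrite the product as 5·ln(x) / x^(-3/2) and apply L'Hôpital, or use the standard hierarchy x^(-3/2) ≫ |ln x| as x → 0⁺.
The indeterminate product → 0, so the limit = -4.

Final answer: -4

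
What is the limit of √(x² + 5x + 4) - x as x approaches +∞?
As x → +∞: multiply by the conjugate to get (5x+4)/(√(x²+5x+4)+x); the denominator ~ 2x, so the limit is 5/2.
Limit = 5/2.

Final answer: 5/2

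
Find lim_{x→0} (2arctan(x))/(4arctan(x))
Both numerator and denominator → 0 as x → 0; this is a 0/0 indeterminate form.
Expand each to leading order near x = 0: numerator ~ 2·x, denominator ~ 4·x.
The limit of the ratio is 1/2.

Final answer: 1/2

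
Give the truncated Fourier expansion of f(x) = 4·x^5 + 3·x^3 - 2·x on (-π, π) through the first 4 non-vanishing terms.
(-154·π^2 + 8·π^4 + 920)·sin(x) + (-4·π^4 - 47/2 + 17·π^2)·sin(2·x) + (-106·π^2/27 + 104/81 + 8·π^4/3)·sin(3·x) + (-2·π^4 + 5/8 + π^2)·sin(4·x)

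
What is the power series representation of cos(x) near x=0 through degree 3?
1 - x^2/2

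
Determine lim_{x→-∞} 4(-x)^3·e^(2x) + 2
The product is a 0·∞ indeterminate form at x → -∞.
Rewrite the product as 4(-x)^3 / e^(-2x) (an ∞/∞ form) and apply L'Hôpital, or use the standard hierarchy e^(2|x|) ≫ |(-x)^3| as x → -∞.
The indeterminate product → 0, so the limit = 2.

Final answer: 2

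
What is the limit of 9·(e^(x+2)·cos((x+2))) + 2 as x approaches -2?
Direct substitution at x = -2 gives 11.

Final answer: 11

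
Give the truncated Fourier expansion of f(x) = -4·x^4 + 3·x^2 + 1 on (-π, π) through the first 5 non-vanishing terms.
(-204 + 32·π^2)·cos(x) + (15 - 8·π^2)·cos(2·x) + (-100/27 + 32·π^2/9)·cos(3·x) + (3/2 - 2·π^2)·cos(4·x) - 4·π^4/5 + 1 + π^2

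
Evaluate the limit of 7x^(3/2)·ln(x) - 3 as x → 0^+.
The product is a 0·∞ indeterminate form at x → 0⁺.
Rewrite the product as 7·ln(x) / x^(-3/2) and apply L'Hôpital, or use the standard hierarchy x^(-3/2) ≫ |ln x| as x → 0⁺.
The indeterminate product → 0, so the limit = -3.

Final answer: -3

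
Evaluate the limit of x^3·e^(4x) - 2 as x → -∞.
The product is a 0·∞ indeterminate form at x → -∞.
Rewrite the product as x^3 / e^(-4x) (an ∞/∞ form) and apply L'Hôpital, or use the standard hierarchy e^(4|x|) ≫ |x^3| as x → -∞.
The indeterminate product → 0, so the limit = -2.

Final answer: -2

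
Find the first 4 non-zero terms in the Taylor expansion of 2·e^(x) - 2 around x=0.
x^4/12 + x^3/3 + x^2 + 2·x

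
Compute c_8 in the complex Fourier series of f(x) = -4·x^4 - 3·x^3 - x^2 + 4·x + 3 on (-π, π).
Compute the real Fourier coefficients first: a_8 = -π^2/2 - 1/64, b_8 = -137/128 + 3·π^2/4.
Then c_8 = (a_8 − i·b_8)/2 = -π^2/4 - 1/128 - 3·i·π^2/8 + 137·i/256.

Final answer: -π^2/4 - 1/128 - 3·i·π^2/8 + 137·i/256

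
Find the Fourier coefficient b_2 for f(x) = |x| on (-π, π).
b_2 = (1/π) ∫_{-π}^{π} f(x)·sin(2x) dx.
Evaluate the integral (use parity and integration by parts as needed): b_2 = 0.

Final answer: 0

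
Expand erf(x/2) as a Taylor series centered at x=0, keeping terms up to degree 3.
-x^3/(12·√(π)) + x/√(π)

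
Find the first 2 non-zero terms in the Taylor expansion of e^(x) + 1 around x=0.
x + 2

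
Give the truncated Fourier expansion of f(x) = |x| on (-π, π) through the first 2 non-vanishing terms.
-4·cos(x)/π + π/2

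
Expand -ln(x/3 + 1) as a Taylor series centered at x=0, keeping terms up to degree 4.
x^4/324 - x^3/81 + x^2/18 - x/3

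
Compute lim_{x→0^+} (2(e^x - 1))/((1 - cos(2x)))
Both numerator and denominator → 0 as x → 0^+; this is a 0/0 indeterminate form.
Expand each to leading order near x = 0: numerator ~ 2·x, denominator ~ 2·x^2.
The limit of the ratio is ∞.

Final answer: ∞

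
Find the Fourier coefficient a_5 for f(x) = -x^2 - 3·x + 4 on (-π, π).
a_5 = (1/π) ∫_{-π}^{π} f(x)·cos(5x) dx.
Evaluate the integral (use parity and integration by parts as needed): a_5 = 4/25.

Final answer: 4/25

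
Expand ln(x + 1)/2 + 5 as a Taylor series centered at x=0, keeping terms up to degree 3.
x^3/6 - x^2/4 + x/2 + 5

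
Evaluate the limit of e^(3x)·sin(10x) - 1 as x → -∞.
Evaluate the dominant behaviour as x → -∞; each term tends to a finite value or vanishes.
Limit = -1.

Final answer: -1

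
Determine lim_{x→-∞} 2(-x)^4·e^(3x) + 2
The product is a 0·∞ indeterminate form at x → -∞.
Rewrite the product as 2(-x)^4 / e^(-3x) (an ∞/∞ form) and apply L'Hôpital, or use the standard hierarchy e^(3|x|) ≫ |(-x)^4| as x → -∞.
The indeterminate product → 0, so the limit = 2.

Final answer: 2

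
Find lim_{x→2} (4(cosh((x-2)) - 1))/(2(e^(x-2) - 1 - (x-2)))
Both numerator and denominator → 0 as x → 2; this is a 0/0 indeterminate form.
Expand each to leading order near x = 2: numerator ~ 2·(x - 2)^2, denominator ~ (x - 2)^2.
The limit of the ratio is 2.

Final answer: 2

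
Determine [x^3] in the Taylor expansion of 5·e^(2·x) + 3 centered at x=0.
Expand to order 3: 5·e^(2·x) + 3 = 20·x^3/3 + 10·x^2 + 10·x + 8 + O(x^4).
The coefficient of x^3 is 20/3.

Final answer: 20/3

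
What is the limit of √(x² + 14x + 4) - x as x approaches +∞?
This is an ∞ − ∞ indeterminate form.
Multiply and divide by the conjugate √(x²+14x + 4) + x; the x² terms cancel, leaving (14x + 4)/(√(x²+14x + 4)+x) → 14/2 = 7.
Limit = 7.

Final answer: 7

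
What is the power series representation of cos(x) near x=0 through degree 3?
1 - x^2/2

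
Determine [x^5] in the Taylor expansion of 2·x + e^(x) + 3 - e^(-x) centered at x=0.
Expand to order 5: 2·x + e^(x) + 3 - e^(-x) = x^5/60 + x^3/3 + 4·x + 3 + O(x^6).
The coefficient of x^5 is 1/60.

Final answer: 1/60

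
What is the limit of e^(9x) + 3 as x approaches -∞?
Evaluate the dominant behaviour as x → -∞; each term tends to a finite value or vanishes.
Limit = 3.

Final answer: 3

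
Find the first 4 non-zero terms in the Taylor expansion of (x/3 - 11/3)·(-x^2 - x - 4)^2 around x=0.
-13·x^3/3 - 91·x^2/3 - 24·x - 176/3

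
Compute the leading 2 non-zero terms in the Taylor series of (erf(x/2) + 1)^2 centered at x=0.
2·x/√(π) + 1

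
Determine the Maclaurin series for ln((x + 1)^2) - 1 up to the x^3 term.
2·x^3/3 - x^2 + 2·x - 1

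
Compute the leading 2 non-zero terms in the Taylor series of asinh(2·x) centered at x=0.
-4·x^3/3 + 2·x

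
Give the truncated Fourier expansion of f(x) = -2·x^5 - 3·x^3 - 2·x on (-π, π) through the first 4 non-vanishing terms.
(-448 - 4·π^4 + 74·π^2)·sin(x) + (-7·π^2 + 25/2 + 2·π^4)·sin(2·x) + (-4·π^4/3 - 160/81 + 26·π^2/27)·sin(3·x) + (29/32 + π^2/4 + π^4)·sin(4·x)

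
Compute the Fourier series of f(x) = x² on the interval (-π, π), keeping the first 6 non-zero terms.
-4·cos(x) + cos(2·x) - 4·cos(3·x)/9 + cos(4·x)/4 - 4·cos(5·x)/25 + π^2/3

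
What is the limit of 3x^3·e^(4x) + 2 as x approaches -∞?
The product is a 0·∞ indeterminate form at x → -∞.
Rewrite the product as 3x^3 / e^(-4x) (an ∞/∞ form) and apply L'Hôpital, or use the standard hierarchy e^(4|x|) ≫ |x^3| as x → -∞.
The indeterminate product → 0, so the limit = 2.

Final answer: 2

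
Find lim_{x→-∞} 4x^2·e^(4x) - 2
The product is a 0·∞ indeterminate form at x → -∞.
Rewrite the product as 4x^2 / e^(-4x) (an ∞/∞ form) and apply L'Hôpital, or use the standard hierarchy e^(4|x|) ≫ |x^2| as x → -∞.
The indeterminate product → 0, so the limit = -2.

Final answer: -2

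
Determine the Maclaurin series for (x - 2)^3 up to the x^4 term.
x^3 - 6·x^2 + 12·x - 8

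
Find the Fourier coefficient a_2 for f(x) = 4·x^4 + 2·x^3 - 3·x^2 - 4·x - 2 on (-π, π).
a_2 = (1/π) ∫_{-π}^{π} f(x)·cos(2x) dx.
Evaluate the integral (use parity and integration by parts as needed): a_2 = -15 + 8·π^2.

Final answer: -15 + 8·π^2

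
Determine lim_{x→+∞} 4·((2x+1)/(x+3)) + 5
Evaluate the dominant behaviour as x → +∞; each term tends to a finite value or vanishes.
Limit = 13.

Final answer: 13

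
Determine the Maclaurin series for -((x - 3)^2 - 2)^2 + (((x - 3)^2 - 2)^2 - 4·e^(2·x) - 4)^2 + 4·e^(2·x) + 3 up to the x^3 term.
-9132·x^3 + 11866·x^2 - 7452·x + 1639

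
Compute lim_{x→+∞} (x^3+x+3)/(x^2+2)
This is an ∞/∞ indeterminate form as x → +∞.
Divide numerator and denominator by x^3 and let the lower-order terms vanish; the numerator's degree 3 exceeds the denominator's degree 2, so the quotient diverges.
Limit = ∞.

Final answer: ∞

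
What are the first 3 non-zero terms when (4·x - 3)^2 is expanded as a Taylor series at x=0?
16·x^2 - 24·x + 9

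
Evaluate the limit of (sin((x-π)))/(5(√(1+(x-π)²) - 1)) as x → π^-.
Both numerator and denominator → 0 as x → π^-; this is a 0/0 indeterminate form.
Expand each to leading order near x = π: numerator ~ (x - π), denominator ~ 5·(x - π)^2/2.
The limit of the ratio is -∞.

Final answer: -∞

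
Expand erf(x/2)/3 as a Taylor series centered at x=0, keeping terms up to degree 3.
-x^3/(36·√(π)) + x/(3·√(π))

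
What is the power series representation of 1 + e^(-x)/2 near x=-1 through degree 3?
1 + e/2 - e·(x + 1)/2 + e·(x + 1)^2/4 - e·(x + 1)^3/12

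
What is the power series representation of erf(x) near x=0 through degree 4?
-2·x^3/(3·√(π)) + 2·x/√(π)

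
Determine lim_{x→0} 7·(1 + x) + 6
Direct substitution at x = 0 gives 13.

Final answer: 13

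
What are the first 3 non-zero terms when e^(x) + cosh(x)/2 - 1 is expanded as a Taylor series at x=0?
3·x^2/4 + x + 1/2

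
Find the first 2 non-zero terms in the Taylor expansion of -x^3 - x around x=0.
-x^3 - x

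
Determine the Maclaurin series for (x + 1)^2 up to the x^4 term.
x^2 + 2·x + 1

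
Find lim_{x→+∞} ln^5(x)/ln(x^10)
This is an ∞/∞ indeterminate form as x → +∞.
Write ln(x^10) = 10·ln(x), reducing the quotient to ln^4(x)/10 → ∞.
Limit = ∞.

Final answer: ∞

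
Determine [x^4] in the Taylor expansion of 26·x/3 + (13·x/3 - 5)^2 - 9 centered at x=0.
Expand to order 4: 26·x/3 + (13·x/3 - 5)^2 - 9 = 169·x^2/9 - 104·x/3 + 16 + O(x^5).
The coefficient of x^4 is 0.

Final answer: 0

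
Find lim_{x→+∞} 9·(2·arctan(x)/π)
Evaluate the dominant behaviour as x → +∞; each term tends to a finite value or vanishes.
Limit = 9.

Final answer: 9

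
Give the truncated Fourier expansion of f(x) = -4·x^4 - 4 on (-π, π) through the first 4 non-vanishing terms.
(-192 + 32·π^2)·cos(x) + (12 - 8·π^2)·cos(2·x) + (-64/27 + 32·π^2/9)·cos(3·x) - 4·π^4/5 - 4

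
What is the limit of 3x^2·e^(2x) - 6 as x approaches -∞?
The product is a 0·∞ indeterminate form at x → -∞.
Rewrite the product as 3x^2 / e^(-2x) (an ∞/∞ form) and apply L'Hôpital, or use the standard hierarchy e^(2|x|) ≫ |x^2| as x → -∞.
The indeterminate product → 0, so the limit = -6.

Final answer: -6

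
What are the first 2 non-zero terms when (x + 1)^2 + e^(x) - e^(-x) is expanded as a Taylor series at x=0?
4·x + 1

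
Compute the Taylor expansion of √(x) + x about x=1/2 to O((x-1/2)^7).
1/2 + √(2)/2 + (√(2)/2 + 1)·(x - 1/2) - √(2)·(x - 1/2)^2/4 + √(2)·(x - 1/2)^3/4 - 5·√(2)·(x - 1/2)^4/16 + 7·√(2)·(x - 1/2)^5/16 - 21·√(2)·(x - 1/2)^6/32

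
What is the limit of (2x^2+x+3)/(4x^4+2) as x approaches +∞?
This is an ∞/∞ indeterminate form as x → +∞.
Divide numerator and denominator by x^4 and let the lower-order terms vanish; the numerator's degree 2 is below the denominator's degree 4, so the quotient → 0.
Limit = 0.

Final answer: 0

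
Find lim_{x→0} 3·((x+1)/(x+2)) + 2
Direct substitution at x = 0 gives 7/2.

Final answer: 7/2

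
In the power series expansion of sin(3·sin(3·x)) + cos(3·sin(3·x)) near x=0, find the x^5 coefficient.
Expand to order 5: sin(3·sin(3·x)) + cos(3·sin(3·x)) = 10449·x^5/10 + 3159·x^4/8 - 135·x^3 - 81·x^2/2 + 9·x + 1 + O(x^6).
The coefficient of x^5 is 10449/10.

Final answer: 10449/10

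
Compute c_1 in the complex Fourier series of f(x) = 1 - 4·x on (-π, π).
Compute the real Fourier coefficients first: a_1 = 0, b_1 = -8.
Then c_1 = (a_1 − i·b_1)/2 = 4·i.

Final answer: 4·i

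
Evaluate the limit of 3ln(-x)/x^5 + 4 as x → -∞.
The quotient is an ∞/∞ indeterminate form as x → -∞.
Compare growth rates of the dominant terms (exponentials ≫ polynomials ≫ logarithms), or apply L'Hôpital's rule; the quotient → 0.
Adding the constant: 0 + 4 = 4. Limit = 4.

Final answer: 4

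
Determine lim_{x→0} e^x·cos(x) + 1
Direct substitution at x = 0 gives 2.

Final answer: 2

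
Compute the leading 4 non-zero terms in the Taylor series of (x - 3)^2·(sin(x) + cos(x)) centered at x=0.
5·x^3/2 - 19·x^2/2 + 3·x + 9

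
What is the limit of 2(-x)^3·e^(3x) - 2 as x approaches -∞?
The product is a 0·∞ indeterminate form at x → -∞.
Rewrite the product as 2(-x)^3 / e^(-3x) (an ∞/∞ form) and apply L'Hôpital, or use the standard hierarchy e^(3|x|) ≫ |(-x)^3| as x → -∞.
The indeterminate product → 0, so the limit = -2.

Final answer: -2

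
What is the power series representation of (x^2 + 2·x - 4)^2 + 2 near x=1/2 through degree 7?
153/16 - 33·(x - 1/2)/2 + 7·(x - 1/2)^2/2 + 6·(x - 1/2)^3 + (x - 1/2)^4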